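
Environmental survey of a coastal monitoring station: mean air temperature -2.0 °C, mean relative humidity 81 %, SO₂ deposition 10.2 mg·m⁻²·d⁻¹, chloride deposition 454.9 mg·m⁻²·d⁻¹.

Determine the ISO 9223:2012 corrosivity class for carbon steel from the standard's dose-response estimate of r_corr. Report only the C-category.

carbon steel: T≤10 °C ⇒ hinge +0.150·(-2.0−10) = -1.8000
  sulphur-dioxide contribution → 4.946 μm/a
  chloride contribution → 60.62 μm/a
  ⇒ r_corr(carbon steel) = 65.57 μm/a
ISO 9223 Table 2 (carbon steel): 50 < 65.6 ≤ 80 μm/a ⇒ C4

C4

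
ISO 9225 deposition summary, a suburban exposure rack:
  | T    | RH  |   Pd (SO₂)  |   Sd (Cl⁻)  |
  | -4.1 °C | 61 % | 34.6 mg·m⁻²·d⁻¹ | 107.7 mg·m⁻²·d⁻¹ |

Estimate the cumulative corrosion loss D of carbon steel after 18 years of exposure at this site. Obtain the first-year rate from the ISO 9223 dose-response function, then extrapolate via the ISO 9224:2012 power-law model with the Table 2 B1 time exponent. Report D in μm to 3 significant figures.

D(18) = 74.2 μm

carbon steel: T≤10 °C ⇒ hinge +0.150·(-4.1−10) = -2.1150
  Pd branch = 1.77·Pd^0.52·e^(0.02·RH+f) = 4.567 μm/a
  Cl⁻ term: 0.102·107.7^0.62·exp(0.033·61+0.04·-4.1) = 11.79
  r_corr = 4.567 + 11.79 = 16.36 μm/a
Power-law: D(18) = r_corr · 18^0.523
  D(18) = 16.36 × 18^0.523 = 16.36 × 4.534 = 74.17 μm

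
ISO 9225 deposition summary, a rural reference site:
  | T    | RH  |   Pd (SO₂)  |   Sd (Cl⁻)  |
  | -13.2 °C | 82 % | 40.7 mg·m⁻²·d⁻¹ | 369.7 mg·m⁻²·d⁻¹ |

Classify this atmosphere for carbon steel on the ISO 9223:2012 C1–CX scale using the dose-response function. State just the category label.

C3

carbon steel: T≤10 °C ⇒ hinge +0.150·(-13.2−10) = -3.4800
  Pd branch = 1.77·Pd^0.52·e^(0.02·RH+f) = 1.931 μm/a
  Cl⁻ term: 0.102·369.7^0.62·exp(0.033·82+0.04·-13.2) = 35.2
  r_corr = 1.931 + 35.2 = 37.13 μm/a
Category bounds: 25…50 μm/a bracket r_corr ⇒ C3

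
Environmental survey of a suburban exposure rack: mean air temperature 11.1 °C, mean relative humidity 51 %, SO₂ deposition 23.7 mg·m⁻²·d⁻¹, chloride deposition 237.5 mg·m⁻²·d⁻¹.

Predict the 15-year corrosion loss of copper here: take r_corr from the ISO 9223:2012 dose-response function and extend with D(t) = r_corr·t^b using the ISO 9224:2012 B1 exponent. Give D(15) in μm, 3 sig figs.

copper: temperature factor f = -0.080·(1.1) = -0.0880
  sulphur-dioxide contribution → 0.224 μm/a
  chloride contribution → 0.485 μm/a
  ⇒ r_corr(copper) = 0.709 μm/a
Power-law: D(15) = r_corr · 15^0.667
  D(15) = 0.709 × 15^0.667 = 0.709 × 6.088 = 4.316 μm

D(15) = 4.32 μm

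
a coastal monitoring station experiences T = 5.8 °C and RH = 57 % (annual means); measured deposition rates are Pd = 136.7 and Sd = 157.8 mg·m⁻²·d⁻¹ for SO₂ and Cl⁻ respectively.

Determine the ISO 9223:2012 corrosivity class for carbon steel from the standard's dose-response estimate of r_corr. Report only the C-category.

C4

carbon steel: temperature factor f = +0.150·(-4.2) = -0.6300
  sulphur-dioxide contribution → 38.02 μm/a
  chloride contribution → 19.46 μm/a
  total first-year rate 57.48 μm/a
57.5 μm/a falls in (50, 80] for carbon steel → category C4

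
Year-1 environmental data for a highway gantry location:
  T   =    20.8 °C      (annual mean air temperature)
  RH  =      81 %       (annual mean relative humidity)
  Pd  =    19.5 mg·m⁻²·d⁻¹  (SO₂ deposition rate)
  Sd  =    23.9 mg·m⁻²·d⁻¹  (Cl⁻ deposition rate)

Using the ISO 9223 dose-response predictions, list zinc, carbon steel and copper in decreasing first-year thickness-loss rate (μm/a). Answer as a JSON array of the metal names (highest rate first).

zinc: temperature factor f = -0.071·(10.8) = -0.7668
  Pd branch = 0.0129·Pd^0.44·e^(0.046·RH+f) = 0.9191 μm/a
  Sd branch = 0.0175·Sd^0.57·e^(0.008·RH+0.085·T) = 1.197 μm/a
  sum: 0.9191 + 1.197 → r_corr = 2.116 μm/a
carbon steel: T>10 °C ⇒ hinge -0.054·(20.8−10) = -0.5832
  Pd branch = 1.77·Pd^0.52·e^(0.02·RH+f) = 23.39 μm/a
  Sd branch = 0.102·Sd^0.62·e^(0.033·RH+0.04·T) = 24.29 μm/a
  sum: 23.39 + 24.29 → r_corr = 47.68 μm/a
copper: T>10 °C ⇒ hinge -0.080·(20.8−10) = -0.8640
  Pd branch = 0.0053·Pd^0.26·e^(0.059·RH+f) = 0.5754 μm/a
  Cl⁻ term: 0.01025·23.9^0.27·exp(0.036·81+0.049·20.8) = 1.236
  r_corr = 0.5754 + 1.236 = 1.811 μm/a
Ordering by μm/a: carbon steel (47.7) > zinc (2.12) > copper (1.81)

["carbon steel", "zinc", "copper"]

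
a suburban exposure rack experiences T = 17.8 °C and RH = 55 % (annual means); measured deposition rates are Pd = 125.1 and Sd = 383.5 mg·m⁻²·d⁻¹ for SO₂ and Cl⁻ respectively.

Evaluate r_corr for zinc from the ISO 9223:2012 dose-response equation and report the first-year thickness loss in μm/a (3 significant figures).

zinc: temperature factor f = -0.071·(7.8) = -0.5538
  Pd branch = 0.0129·Pd^0.44·e^(0.046·RH+f) = 0.7792 μm/a
  Sd branch = 0.0175·Sd^0.57·e^(0.008·RH+0.085·T) = 3.664 μm/a
  r_corr = 0.7792 + 3.664 = 4.443 μm/a

r_corr = 4.44 μm/a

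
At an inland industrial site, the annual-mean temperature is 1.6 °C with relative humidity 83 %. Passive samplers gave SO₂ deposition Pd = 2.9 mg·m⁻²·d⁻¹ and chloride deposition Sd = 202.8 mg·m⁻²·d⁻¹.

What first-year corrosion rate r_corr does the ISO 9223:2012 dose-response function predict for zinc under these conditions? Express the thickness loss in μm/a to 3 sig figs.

r_corr = 1.49 μm/a

zinc: temperature factor f = +0.038·(-8.4) = -0.3192
  SO₂ term: 0.0129·2.9^0.44·exp(0.046·83-0.3192) = 0.6816
  Sd branch = 0.0175·Sd^0.57·e^(0.008·RH+0.085·T) = 0.8045 μm/a
  r_corr = 0.6816 + 0.8045 = 1.486 μm/a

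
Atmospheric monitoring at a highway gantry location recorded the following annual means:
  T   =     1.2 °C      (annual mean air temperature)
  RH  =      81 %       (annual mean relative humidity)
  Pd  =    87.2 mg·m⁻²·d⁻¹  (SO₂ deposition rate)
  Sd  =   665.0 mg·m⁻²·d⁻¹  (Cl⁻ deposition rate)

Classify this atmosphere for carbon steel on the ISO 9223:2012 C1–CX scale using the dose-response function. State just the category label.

C5

carbon steel: temperature factor f = +0.150·(-8.8) = -1.3200
  sulphur-dioxide contribution → 24.4 μm/a
  chloride contribution → 87.19 μm/a
  total first-year rate 111.6 μm/a
Category bounds: 80…200 μm/a bracket r_corr ⇒ C5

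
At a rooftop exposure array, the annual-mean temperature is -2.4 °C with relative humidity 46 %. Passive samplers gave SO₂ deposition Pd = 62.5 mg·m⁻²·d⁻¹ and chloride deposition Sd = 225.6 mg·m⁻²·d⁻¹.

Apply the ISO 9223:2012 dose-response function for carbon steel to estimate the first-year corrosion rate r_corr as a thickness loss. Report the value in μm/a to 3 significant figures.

r_corr = 18.1 μm/a

carbon steel: temperature factor f = +0.150·(-12.4) = -1.8600
  Pd branch = 1.77·Pd^0.52·e^(0.02·RH+f) = 5.937 μm/a
  Sd branch = 0.102·Sd^0.62·e^(0.033·RH+0.04·T) = 12.17 μm/a
  sum: 5.937 + 12.17 → r_corr = 18.11 μm/a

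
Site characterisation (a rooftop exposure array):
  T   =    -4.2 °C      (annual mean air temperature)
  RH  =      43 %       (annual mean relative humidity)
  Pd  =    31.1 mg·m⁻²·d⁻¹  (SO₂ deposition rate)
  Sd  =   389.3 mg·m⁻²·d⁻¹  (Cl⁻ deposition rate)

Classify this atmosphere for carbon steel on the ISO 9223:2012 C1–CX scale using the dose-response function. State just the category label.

C2

carbon steel: f(T) = +0.150·(T−10) [T≤10 °C] = -2.1300
  sulphur-dioxide contribution → 2.969 μm/a
  chloride contribution → 14.38 μm/a
  ⇒ r_corr(carbon steel) = 17.35 μm/a
ISO 9223 Table 2 (carbon steel): 1.3 < 17.4 ≤ 25 μm/a ⇒ C2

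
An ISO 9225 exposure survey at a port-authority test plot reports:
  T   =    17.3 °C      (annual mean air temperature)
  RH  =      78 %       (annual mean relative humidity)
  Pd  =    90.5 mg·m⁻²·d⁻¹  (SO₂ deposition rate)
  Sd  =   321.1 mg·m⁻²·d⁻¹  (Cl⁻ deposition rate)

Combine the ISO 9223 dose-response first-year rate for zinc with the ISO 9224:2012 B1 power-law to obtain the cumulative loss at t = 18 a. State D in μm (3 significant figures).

D(18) = 61.1 μm

zinc: T>10 °C ⇒ hinge -0.071·(17.3−10) = -0.5183
  Pd branch = 0.0129·Pd^0.44·e^(0.046·RH+f) = 2.017 μm/a
  Cl⁻ term: 0.0175·321.1^0.57·exp(0.008·78+0.085·17.3) = 3.815
  r_corr = 2.017 + 3.815 = 5.831 μm/a
Power-law: D(18) = r_corr · 18^0.813
  D(18) = 5.831 × 18^0.813 = 5.831 × 10.48 = 61.14 μm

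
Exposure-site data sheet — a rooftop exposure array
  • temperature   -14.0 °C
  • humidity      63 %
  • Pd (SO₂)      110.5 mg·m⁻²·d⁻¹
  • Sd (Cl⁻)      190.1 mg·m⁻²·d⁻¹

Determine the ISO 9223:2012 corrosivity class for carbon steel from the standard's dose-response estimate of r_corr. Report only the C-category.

carbon steel: temperature factor f = +0.150·(-24.0) = -3.6000
  SO₂ term: 1.77·110.5^0.52·exp(0.02·63-3.6000) = 1.969
  Cl⁻ term: 0.102·190.1^0.62·exp(0.033·63+0.04·-14.0) = 12.06
  r_corr = 1.969 + 12.06 = 14.03 μm/a
ISO 9223 Table 2 (carbon steel): 1.3 < 14 ≤ 25 μm/a ⇒ C2

C2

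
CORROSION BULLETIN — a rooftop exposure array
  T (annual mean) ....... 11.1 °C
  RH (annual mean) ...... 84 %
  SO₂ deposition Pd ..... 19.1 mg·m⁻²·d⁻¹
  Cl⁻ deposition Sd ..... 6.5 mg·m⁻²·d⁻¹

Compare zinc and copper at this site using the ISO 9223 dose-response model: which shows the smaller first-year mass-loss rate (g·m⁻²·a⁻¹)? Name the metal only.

zinc: temperature factor f = -0.071·(1.1) = -0.0781
  sulphur-dioxide contribution → 2.082 μm/a
  chloride contribution → 0.2559 μm/a
  total first-year rate 2.338 μm/a
  mass loss = 2.338 μm/a × 7.14 g/cm³ = 16.69 g·m⁻²·a⁻¹
copper: T>10 °C ⇒ hinge -0.080·(11.1−10) = -0.0880
  sulphur-dioxide contribution → 1.484 μm/a
  chloride contribution → 0.6022 μm/a
  ⇒ r_corr(copper) = 2.086 μm/a
  mass loss = 2.086 μm/a × 8.96 g/cm³ = 18.69 g·m⁻²·a⁻¹
Ordering by g·m⁻²·a⁻¹: copper (18.7) > zinc (16.7)

zinc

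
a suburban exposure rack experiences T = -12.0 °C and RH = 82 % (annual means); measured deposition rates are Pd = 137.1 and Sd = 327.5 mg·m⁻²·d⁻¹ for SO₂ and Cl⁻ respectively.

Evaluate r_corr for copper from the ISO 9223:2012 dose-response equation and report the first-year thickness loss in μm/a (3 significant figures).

r_corr = 0.671 μm/a

copper: temperature factor f = +0.126·(-22.0) = -2.7720
  SO₂ term: 0.0053·137.1^0.26·exp(0.059·82-2.7720) = 0.1504
  Sd branch = 0.01025·Sd^0.27·e^(0.036·RH+0.049·T) = 0.5206 μm/a
  sum: 0.1504 + 0.5206 → r_corr = 0.671 μm/a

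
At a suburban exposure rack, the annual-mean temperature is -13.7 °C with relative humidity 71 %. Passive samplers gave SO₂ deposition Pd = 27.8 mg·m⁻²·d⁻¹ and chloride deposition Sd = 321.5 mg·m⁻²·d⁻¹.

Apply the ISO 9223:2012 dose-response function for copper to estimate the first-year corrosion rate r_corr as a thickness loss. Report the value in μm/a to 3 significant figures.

copper: f(T) = +0.126·(T−10) [T≤10 °C] = -2.9862
  Pd branch = 0.0053·Pd^0.26·e^(0.059·RH+f) = 0.04189 μm/a
  Sd branch = 0.01025·Sd^0.27·e^(0.036·RH+0.049·T) = 0.3208 μm/a
  sum: 0.04189 + 0.3208 → r_corr = 0.3626 μm/a

r_corr = 0.363 μm/a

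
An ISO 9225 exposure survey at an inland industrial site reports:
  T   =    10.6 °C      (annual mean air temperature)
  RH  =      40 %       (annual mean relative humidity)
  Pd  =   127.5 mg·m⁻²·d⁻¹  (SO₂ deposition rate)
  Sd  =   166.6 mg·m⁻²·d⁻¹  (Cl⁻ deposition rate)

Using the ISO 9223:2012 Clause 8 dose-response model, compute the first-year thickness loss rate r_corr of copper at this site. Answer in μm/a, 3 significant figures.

copper: T>10 °C ⇒ hinge -0.080·(10.6−10) = -0.0480
  Pd branch = 0.0053·Pd^0.26·e^(0.059·RH+f) = 0.1887 μm/a
  Sd branch = 0.01025·Sd^0.27·e^(0.036·RH+0.049·T) = 0.2894 μm/a
  r_corr = 0.1887 + 0.2894 = 0.4781 μm/a

r_corr = 0.478 μm/a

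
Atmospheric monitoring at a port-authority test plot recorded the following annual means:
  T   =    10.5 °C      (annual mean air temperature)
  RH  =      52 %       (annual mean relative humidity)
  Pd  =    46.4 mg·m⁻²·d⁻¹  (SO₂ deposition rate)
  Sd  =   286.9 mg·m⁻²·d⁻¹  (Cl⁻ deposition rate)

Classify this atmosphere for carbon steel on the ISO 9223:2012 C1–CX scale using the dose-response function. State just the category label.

C4

carbon steel: T>10 °C ⇒ hinge -0.054·(10.5−10) = -0.0270
  SO₂ term: 1.77·46.4^0.52·exp(0.02·52-0.0270) = 35.85
  Cl⁻ term: 0.102·286.9^0.62·exp(0.033·52+0.04·10.5) = 28.84
  r_corr = 35.85 + 28.84 = 64.69 μm/a
64.7 μm/a falls in (50, 80] for carbon steel → category C4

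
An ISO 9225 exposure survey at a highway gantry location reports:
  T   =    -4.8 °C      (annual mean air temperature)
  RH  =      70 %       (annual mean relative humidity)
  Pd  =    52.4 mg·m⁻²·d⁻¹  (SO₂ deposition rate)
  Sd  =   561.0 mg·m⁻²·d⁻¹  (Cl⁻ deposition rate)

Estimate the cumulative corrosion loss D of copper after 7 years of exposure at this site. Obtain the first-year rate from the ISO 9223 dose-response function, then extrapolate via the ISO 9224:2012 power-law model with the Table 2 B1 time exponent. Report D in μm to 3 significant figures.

D(7) = 2.56 μm

copper: T≤10 °C ⇒ hinge +0.126·(-4.8−10) = -1.8648
  sulphur-dioxide contribution → 0.1429 μm/a
  chloride contribution → 0.5562 μm/a
  total first-year rate 0.6991 μm/a
ISO 9224: D(t) = r_corr · t^b with b = 0.667 (copper, B1)
  D(7) = 0.6991 × 7^0.667 = 0.6991 × 3.662 = 2.56 μm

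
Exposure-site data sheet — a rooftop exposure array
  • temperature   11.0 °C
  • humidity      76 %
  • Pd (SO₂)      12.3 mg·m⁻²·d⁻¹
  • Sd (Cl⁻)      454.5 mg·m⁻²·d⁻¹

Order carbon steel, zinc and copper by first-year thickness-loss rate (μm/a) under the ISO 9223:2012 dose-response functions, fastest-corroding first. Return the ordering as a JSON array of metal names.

carbon steel: T>10 °C ⇒ hinge -0.054·(11.0−10) = -0.0540
  Pd branch = 1.77·Pd^0.52·e^(0.02·RH+f) = 28.27 μm/a
  Sd branch = 0.102·Sd^0.62·e^(0.033·RH+0.04·T) = 86.41 μm/a
  r_corr = 28.27 + 86.41 = 114.7 μm/a
zinc: temperature factor f = -0.071·(1.0) = -0.0710
  Pd branch = 0.0129·Pd^0.44·e^(0.046·RH+f) = 1.196 μm/a
  Cl⁻ term: 0.0175·454.5^0.57·exp(0.008·76+0.085·11.0) = 2.679
  r_corr = 1.196 + 2.679 = 3.875 μm/a
copper: temperature factor f = -0.080·(1.0) = -0.0800
  SO₂ term: 0.0053·12.3^0.26·exp(0.059·76-0.0800) = 0.8323
  Cl⁻ term: 0.01025·454.5^0.27·exp(0.036·76+0.049·11.0) = 1.414
  sum: 0.8323 + 1.414 → r_corr = 2.247 μm/a
Ordering by μm/a: carbon steel (115) > zinc (3.87) > copper (2.25)

["carbon steel", "zinc", "copper"]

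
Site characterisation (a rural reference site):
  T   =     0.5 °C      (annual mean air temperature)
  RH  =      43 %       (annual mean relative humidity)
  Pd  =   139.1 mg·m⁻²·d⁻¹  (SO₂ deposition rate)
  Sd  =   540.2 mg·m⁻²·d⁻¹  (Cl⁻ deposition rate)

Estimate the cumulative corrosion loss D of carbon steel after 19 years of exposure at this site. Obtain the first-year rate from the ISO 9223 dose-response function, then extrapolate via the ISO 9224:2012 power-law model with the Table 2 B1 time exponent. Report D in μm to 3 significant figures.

D(19) = 160 μm

carbon steel: f(T) = +0.150·(T−10) [T≤10 °C] = -1.4250
  sulphur-dioxide contribution → 13.1 μm/a
  chloride contribution → 21.27 μm/a
  total first-year rate 34.36 μm/a
Power-law: D(19) = r_corr · 19^0.523
  D(19) = 34.36 × 19^0.523 = 34.36 × 4.664 = 160.3 μm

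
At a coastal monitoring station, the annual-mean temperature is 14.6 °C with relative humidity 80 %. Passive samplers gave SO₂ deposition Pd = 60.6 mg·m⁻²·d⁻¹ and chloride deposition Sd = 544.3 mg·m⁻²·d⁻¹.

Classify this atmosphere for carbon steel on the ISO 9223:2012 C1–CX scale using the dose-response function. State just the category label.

carbon steel: T>10 °C ⇒ hinge -0.054·(14.6−10) = -0.2484
  SO₂ term: 1.77·60.6^0.52·exp(0.02·80-0.2484) = 57.79
  Cl⁻ term: 0.102·544.3^0.62·exp(0.033·80+0.04·14.6) = 127.3
  r_corr = 57.79 + 127.3 = 185.1 μm/a
ISO 9223 Table 2 (carbon steel): 80 < 185 ≤ 200 μm/a ⇒ C5

C5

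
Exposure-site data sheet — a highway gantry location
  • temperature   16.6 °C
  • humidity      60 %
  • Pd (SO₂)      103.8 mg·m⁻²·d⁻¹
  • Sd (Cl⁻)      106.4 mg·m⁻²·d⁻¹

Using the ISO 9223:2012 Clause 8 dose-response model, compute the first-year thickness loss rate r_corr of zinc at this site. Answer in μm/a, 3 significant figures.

zinc: T>10 °C ⇒ hinge -0.071·(16.6−10) = -0.4686
  sulphur-dioxide contribution → 0.9837 μm/a
  chloride contribution → 1.658 μm/a
  ⇒ r_corr(zinc) = 2.642 μm/a

r_corr = 2.64 μm/a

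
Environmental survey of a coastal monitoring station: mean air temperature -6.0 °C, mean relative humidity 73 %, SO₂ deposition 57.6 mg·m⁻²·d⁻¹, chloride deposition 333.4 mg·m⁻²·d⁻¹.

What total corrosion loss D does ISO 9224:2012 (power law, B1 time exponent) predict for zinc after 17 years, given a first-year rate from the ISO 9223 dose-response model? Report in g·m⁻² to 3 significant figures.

D(17) = 123 g·m⁻²

zinc: temperature factor f = +0.038·(-16.0) = -0.6080
  sulphur-dioxide contribution → 1.201 μm/a
  chloride contribution → 0.5167 μm/a
  total first-year rate 1.718 μm/a
Long-term exponent b (ISO 9224 Table 2, B1) = 0.813
  D(17) = 1.718 × 17^0.813 = 1.718 × 10.01 = 17.19 μm
  Mass loss = 17.19 μm × 7.14 g/cm³ = 122.7 g·m⁻²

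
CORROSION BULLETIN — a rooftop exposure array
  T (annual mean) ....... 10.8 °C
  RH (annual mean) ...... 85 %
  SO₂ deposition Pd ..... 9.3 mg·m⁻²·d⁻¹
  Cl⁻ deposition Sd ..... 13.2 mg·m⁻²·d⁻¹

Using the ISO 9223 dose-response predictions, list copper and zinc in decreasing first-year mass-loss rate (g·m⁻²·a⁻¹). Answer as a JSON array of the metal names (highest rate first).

copper: T>10 °C ⇒ hinge -0.080·(10.8−10) = -0.0640
  Pd branch = 0.0053·Pd^0.26·e^(0.059·RH+f) = 1.337 μm/a
  Sd branch = 0.01025·Sd^0.27·e^(0.036·RH+0.049·T) = 0.7448 μm/a
  r_corr = 1.337 + 0.7448 = 2.082 μm/a
  mass loss = 2.082 μm/a × 8.96 g/cm³ = 18.66 g·m⁻²·a⁻¹
zinc: f(T) = -0.071·(T−10) [T>10 °C] = -0.0568
  SO₂ term: 0.0129·9.3^0.44·exp(0.046·85-0.0568) = 1.622
  Cl⁻ term: 0.0175·13.2^0.57·exp(0.008·85+0.085·10.8) = 0.3765
  r_corr = 1.622 + 0.3765 = 1.999 μm/a
  mass loss = 1.999 μm/a × 7.14 g/cm³ = 14.27 g·m⁻²·a⁻¹
Ordering by g·m⁻²·a⁻¹: copper (18.7) > zinc (14.3)

["copper", "zinc"]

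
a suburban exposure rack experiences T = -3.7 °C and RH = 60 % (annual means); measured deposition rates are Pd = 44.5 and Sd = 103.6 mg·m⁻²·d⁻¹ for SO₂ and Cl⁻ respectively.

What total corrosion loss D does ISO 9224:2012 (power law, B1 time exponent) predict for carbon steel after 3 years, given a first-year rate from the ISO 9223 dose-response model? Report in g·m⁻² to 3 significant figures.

D(3) = 233 g·m⁻²

carbon steel: f(T) = +0.150·(T−10) [T≤10 °C] = -2.0550
  sulphur-dioxide contribution → 5.417 μm/a
  chloride contribution → 11.32 μm/a
  ⇒ r_corr(carbon steel) = 16.74 μm/a
ISO 9224: D(t) = r_corr · t^b with b = 0.523 (carbon steel, B1)
  D(3) = 16.74 × 3^0.523 = 16.74 × 1.776 = 29.73 μm
  Mass loss = 29.73 μm × 7.85 g/cm³ = 233.4 g·m⁻²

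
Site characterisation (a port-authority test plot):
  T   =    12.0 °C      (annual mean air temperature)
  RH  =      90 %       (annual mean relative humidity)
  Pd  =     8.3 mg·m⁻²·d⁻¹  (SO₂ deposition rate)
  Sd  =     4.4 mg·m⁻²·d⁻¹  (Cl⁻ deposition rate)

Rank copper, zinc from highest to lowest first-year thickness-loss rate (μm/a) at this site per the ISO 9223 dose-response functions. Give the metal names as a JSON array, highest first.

copper: temperature factor f = -0.080·(2.0) = -0.1600
  SO₂ term: 0.0053·8.3^0.26·exp(0.059·90-0.1600) = 1.584
  Sd branch = 0.01025·Sd^0.27·e^(0.036·RH+0.049·T) = 0.703 μm/a
  r_corr = 1.584 + 0.703 = 2.287 μm/a
zinc: temperature factor f = -0.071·(2.0) = -0.1420
  SO₂ term: 0.0129·8.3^0.44·exp(0.046·90-0.1420) = 1.784
  Cl⁻ term: 0.0175·4.4^0.57·exp(0.008·90+0.085·12.0) = 0.232
  r_corr = 1.784 + 0.232 = 2.016 μm/a
Ordering by μm/a: copper (2.29) > zinc (2.02)

["copper", "zinc"]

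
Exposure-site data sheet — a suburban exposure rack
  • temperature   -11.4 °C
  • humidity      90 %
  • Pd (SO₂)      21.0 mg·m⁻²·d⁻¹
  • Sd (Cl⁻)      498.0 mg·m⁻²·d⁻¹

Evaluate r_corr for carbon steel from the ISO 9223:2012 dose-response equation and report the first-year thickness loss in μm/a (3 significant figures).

carbon steel: f(T) = +0.150·(T−10) [T≤10 °C] = -3.2100
  Pd branch = 1.77·Pd^0.52·e^(0.02·RH+f) = 2.105 μm/a
  Cl⁻ term: 0.102·498.0^0.62·exp(0.033·90+0.04·-11.4) = 59.25
  sum: 2.105 + 59.25 → r_corr = 61.36 μm/a

r_corr = 61.4 μm/a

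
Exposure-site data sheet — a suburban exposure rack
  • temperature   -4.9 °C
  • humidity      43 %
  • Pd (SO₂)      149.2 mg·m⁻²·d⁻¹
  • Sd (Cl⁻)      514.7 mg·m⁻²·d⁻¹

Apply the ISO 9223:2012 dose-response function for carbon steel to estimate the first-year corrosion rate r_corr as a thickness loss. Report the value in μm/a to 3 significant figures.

r_corr = 22.7 μm/a

carbon steel: T≤10 °C ⇒ hinge +0.150·(-4.9−10) = -2.2350
  Pd branch = 1.77·Pd^0.52·e^(0.02·RH+f) = 6.042 μm/a
  Sd branch = 0.102·Sd^0.62·e^(0.033·RH+0.04·T) = 16.63 μm/a
  r_corr = 6.042 + 16.63 = 22.67 μm/a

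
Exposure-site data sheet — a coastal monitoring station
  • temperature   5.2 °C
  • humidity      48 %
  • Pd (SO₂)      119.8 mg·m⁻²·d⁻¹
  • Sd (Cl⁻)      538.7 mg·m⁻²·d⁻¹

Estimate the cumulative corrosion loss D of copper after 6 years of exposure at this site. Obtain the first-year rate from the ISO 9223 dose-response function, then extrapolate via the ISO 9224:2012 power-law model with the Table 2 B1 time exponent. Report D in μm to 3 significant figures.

D(6) = 1.91 μm

copper: T≤10 °C ⇒ hinge +0.126·(5.2−10) = -0.6048
  SO₂ term: 0.0053·119.8^0.26·exp(0.059·48-0.6048) = 0.1706
  Sd branch = 0.01025·Sd^0.27·e^(0.036·RH+0.049·T) = 0.4067 μm/a
  sum: 0.1706 + 0.4067 → r_corr = 0.5773 μm/a
Long-term exponent b (ISO 9224 Table 2, B1) = 0.667
  D(6) = 0.5773 × 6^0.667 = 0.5773 × 3.304 = 1.907 μm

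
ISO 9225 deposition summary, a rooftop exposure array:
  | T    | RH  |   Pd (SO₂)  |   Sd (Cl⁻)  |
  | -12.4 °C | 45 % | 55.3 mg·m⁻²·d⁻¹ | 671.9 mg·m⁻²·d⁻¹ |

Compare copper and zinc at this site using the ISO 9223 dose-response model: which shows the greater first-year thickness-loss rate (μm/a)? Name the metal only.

copper: T≤10 °C ⇒ hinge +0.126·(-12.4−10) = -2.8224
  Pd branch = 0.0053·Pd^0.26·e^(0.059·RH+f) = 0.01273 μm/a
  Cl⁻ term: 0.01025·671.9^0.27·exp(0.036·45+0.049·-12.4) = 0.1636
  r_corr = 0.01273 + 0.1636 = 0.1763 μm/a
zinc: f(T) = +0.038·(T−10) [T≤10 °C] = -0.8512
  Pd branch = 0.0129·Pd^0.44·e^(0.046·RH+f) = 0.2551 μm/a
  Cl⁻ term: 0.0175·671.9^0.57·exp(0.008·45+0.085·-12.4) = 0.3574
  r_corr = 0.2551 + 0.3574 = 0.6125 μm/a
Ordering by μm/a: zinc (0.613) > copper (0.176)

zinc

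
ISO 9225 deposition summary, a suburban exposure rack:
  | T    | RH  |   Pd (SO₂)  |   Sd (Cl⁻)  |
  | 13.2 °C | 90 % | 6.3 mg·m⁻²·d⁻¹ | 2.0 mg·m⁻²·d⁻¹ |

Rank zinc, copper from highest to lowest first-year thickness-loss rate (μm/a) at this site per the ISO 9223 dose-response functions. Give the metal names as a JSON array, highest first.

["copper", "zinc"]

zinc: T>10 °C ⇒ hinge -0.071·(13.2−10) = -0.2272
  Pd branch = 0.0129·Pd^0.44·e^(0.046·RH+f) = 1.451 μm/a
  Cl⁻ term: 0.0175·2.0^0.57·exp(0.008·90+0.085·13.2) = 0.1639
  sum: 1.451 + 0.1639 → r_corr = 1.615 μm/a
copper: f(T) = -0.080·(T−10) [T>10 °C] = -0.2560
  SO₂ term: 0.0053·6.3^0.26·exp(0.059·90-0.2560) = 1.34
  Sd branch = 0.01025·Sd^0.27·e^(0.036·RH+0.049·T) = 0.6026 μm/a
  sum: 1.34 + 0.6026 → r_corr = 1.942 μm/a
Ordering by μm/a: copper (1.94) > zinc (1.61)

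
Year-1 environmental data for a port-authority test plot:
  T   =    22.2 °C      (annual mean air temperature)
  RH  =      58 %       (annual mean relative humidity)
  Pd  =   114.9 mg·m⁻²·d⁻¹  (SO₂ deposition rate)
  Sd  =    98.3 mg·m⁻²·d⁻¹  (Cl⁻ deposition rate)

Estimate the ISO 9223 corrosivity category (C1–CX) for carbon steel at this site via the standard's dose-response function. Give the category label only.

C4

carbon steel: f(T) = -0.054·(T−10) [T>10 °C] = -0.6588
  sulphur-dioxide contribution → 34.44 μm/a
  chloride contribution → 28.9 μm/a
  total first-year rate 63.33 μm/a
ISO 9223 Table 2 (carbon steel): 50 < 63.3 ≤ 80 μm/a ⇒ C4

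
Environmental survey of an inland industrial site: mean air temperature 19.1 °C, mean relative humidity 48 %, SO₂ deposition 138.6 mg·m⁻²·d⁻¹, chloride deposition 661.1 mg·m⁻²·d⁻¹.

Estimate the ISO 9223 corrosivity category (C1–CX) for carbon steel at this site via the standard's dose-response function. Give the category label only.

carbon steel: f(T) = -0.054·(T−10) [T>10 °C] = -0.4914
  sulphur-dioxide contribution → 36.75 μm/a
  chloride contribution → 59.83 μm/a
  total first-year rate 96.57 μm/a
96.6 μm/a falls in (80, 200] for carbon steel → category C5

C5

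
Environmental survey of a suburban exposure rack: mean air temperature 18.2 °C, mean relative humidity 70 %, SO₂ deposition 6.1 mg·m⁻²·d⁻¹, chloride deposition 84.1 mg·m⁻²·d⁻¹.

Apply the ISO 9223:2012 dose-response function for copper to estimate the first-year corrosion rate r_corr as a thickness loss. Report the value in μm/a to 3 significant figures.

copper: temperature factor f = -0.080·(8.2) = -0.6560
  SO₂ term: 0.0053·6.1^0.26·exp(0.059·70-0.6560) = 0.2737
  Sd branch = 0.01025·Sd^0.27·e^(0.036·RH+0.049·T) = 1.028 μm/a
  r_corr = 0.2737 + 1.028 = 1.302 μm/a

r_corr = 1.30 μm/a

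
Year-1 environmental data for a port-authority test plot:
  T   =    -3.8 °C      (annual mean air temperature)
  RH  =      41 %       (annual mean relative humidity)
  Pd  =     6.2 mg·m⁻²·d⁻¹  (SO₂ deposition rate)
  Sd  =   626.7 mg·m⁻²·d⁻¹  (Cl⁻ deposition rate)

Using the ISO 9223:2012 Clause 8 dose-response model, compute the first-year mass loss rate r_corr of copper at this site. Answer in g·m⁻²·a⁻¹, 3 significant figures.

copper: temperature factor f = +0.126·(-13.8) = -1.7388
  sulphur-dioxide contribution → 0.01682 μm/a
  chloride contribution → 0.2119 μm/a
  ⇒ r_corr(copper) = 0.2287 μm/a
Convert to mass loss: 0.2287 μm/a × 8.96 g/cm³ = 2.049 g·m⁻²·a⁻¹

r_corr = 2.05 g·m⁻²·a⁻¹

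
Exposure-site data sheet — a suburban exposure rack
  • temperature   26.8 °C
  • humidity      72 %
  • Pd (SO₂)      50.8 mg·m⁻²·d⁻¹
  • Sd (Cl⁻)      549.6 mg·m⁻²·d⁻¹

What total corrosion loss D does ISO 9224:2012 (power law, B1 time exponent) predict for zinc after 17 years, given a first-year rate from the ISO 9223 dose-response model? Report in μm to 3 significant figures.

D(17) = 117 μm

zinc: T>10 °C ⇒ hinge -0.071·(26.8−10) = -1.1928
  sulphur-dioxide contribution → 0.6047 μm/a
  chloride contribution → 11.07 μm/a
  total first-year rate 11.68 μm/a
Long-term exponent b (ISO 9224 Table 2, B1) = 0.813
  D(17) = 11.68 × 17^0.813 = 11.68 × 10.01 = 116.9 μm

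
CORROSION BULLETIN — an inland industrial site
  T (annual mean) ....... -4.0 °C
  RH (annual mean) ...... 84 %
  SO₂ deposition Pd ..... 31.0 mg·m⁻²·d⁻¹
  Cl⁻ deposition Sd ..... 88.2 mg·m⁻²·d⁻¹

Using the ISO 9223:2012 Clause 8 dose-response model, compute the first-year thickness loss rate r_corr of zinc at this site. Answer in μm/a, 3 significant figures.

r_corr = 1.95 μm/a

zinc: T≤10 °C ⇒ hinge +0.038·(-4.0−10) = -0.5320
  Pd branch = 0.0129·Pd^0.44·e^(0.046·RH+f) = 1.636 μm/a
  Sd branch = 0.0175·Sd^0.57·e^(0.008·RH+0.085·T) = 0.3134 μm/a
  r_corr = 1.636 + 0.3134 = 1.95 μm/a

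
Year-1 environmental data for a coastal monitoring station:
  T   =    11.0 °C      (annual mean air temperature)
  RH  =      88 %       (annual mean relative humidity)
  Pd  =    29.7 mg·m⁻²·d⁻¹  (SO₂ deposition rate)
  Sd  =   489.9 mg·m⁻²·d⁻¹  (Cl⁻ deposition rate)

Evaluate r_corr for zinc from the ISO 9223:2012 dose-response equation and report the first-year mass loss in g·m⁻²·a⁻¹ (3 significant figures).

r_corr = 43.8 g·m⁻²·a⁻¹

zinc: f(T) = -0.071·(T−10) [T>10 °C] = -0.0710
  SO₂ term: 0.0129·29.7^0.44·exp(0.046·88-0.0710) = 3.06
  Sd branch = 0.0175·Sd^0.57·e^(0.008·RH+0.085·T) = 3.078 μm/a
  r_corr = 3.06 + 3.078 = 6.138 μm/a
Convert to mass loss: 6.138 μm/a × 7.14 g/cm³ = 43.83 g·m⁻²·a⁻¹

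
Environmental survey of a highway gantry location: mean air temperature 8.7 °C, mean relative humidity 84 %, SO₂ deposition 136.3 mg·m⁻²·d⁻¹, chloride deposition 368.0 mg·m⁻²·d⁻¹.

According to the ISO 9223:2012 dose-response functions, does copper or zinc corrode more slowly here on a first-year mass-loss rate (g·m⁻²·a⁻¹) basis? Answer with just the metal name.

copper: T≤10 °C ⇒ hinge +0.126·(8.7−10) = -0.1638
  SO₂ term: 0.0053·136.3^0.26·exp(0.059·84-0.1638) = 2.293
  Cl⁻ term: 0.01025·368.0^0.27·exp(0.036·84+0.049·8.7) = 1.592
  sum: 2.293 + 1.592 → r_corr = 3.885 μm/a
  mass loss = 3.885 μm/a × 8.96 g/cm³ = 34.81 g·m⁻²·a⁻¹
zinc: temperature factor f = +0.038·(-1.3) = -0.0494
  SO₂ term: 0.0129·136.3^0.44·exp(0.046·84-0.0494) = 5.087
  Sd branch = 0.0175·Sd^0.57·e^(0.008·RH+0.085·T) = 2.082 μm/a
  r_corr = 5.087 + 2.082 = 7.169 μm/a
  mass loss = 7.169 μm/a × 7.14 g/cm³ = 51.19 g·m⁻²·a⁻¹
Ordering by g·m⁻²·a⁻¹: zinc (51.2) > copper (34.8)

copper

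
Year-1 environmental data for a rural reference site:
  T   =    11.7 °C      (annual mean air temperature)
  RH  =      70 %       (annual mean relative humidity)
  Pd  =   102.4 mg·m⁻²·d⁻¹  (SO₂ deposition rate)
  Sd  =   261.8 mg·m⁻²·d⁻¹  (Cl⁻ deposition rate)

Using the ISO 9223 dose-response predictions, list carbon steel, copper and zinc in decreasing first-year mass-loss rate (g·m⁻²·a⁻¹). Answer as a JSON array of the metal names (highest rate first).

["carbon steel", "zinc", "copper"]

carbon steel: temperature factor f = -0.054·(1.7) = -0.0918
  Pd branch = 1.77·Pd^0.52·e^(0.02·RH+f) = 72.69 μm/a
  Cl⁻ term: 0.102·261.8^0.62·exp(0.033·70+0.04·11.7) = 51.79
  sum: 72.69 + 51.79 → r_corr = 124.5 μm/a
  mass loss = 124.5 μm/a × 7.85 g/cm³ = 977.1 g·m⁻²·a⁻¹
copper: T>10 °C ⇒ hinge -0.080·(11.7−10) = -0.1360
  Pd branch = 0.0053·Pd^0.26·e^(0.059·RH+f) = 0.9584 μm/a
  Sd branch = 0.01025·Sd^0.27·e^(0.036·RH+0.049·T) = 1.016 μm/a
  sum: 0.9584 + 1.016 → r_corr = 1.975 μm/a
  mass loss = 1.975 μm/a × 8.96 g/cm³ = 17.69 g·m⁻²·a⁻¹
zinc: f(T) = -0.071·(T−10) [T>10 °C] = -0.1207
  SO₂ term: 0.0129·102.4^0.44·exp(0.046·70-0.1207) = 2.193
  Cl⁻ term: 0.0175·261.8^0.57·exp(0.008·70+0.085·11.7) = 1.979
  sum: 2.193 + 1.979 → r_corr = 4.172 μm/a
  mass loss = 4.172 μm/a × 7.14 g/cm³ = 29.79 g·m⁻²·a⁻¹
Ordering by g·m⁻²·a⁻¹: carbon steel (977) > zinc (29.8) > copper (17.7)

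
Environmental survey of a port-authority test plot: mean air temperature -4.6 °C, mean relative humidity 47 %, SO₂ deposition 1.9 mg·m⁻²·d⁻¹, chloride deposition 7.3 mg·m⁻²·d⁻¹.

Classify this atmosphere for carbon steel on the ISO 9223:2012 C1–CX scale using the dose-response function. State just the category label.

C2

carbon steel: temperature factor f = +0.150·(-14.6) = -2.1900
  sulphur-dioxide contribution → 0.708 μm/a
  chloride contribution → 1.373 μm/a
  total first-year rate 2.081 μm/a
Category bounds: 1.3…25 μm/a bracket r_corr ⇒ C2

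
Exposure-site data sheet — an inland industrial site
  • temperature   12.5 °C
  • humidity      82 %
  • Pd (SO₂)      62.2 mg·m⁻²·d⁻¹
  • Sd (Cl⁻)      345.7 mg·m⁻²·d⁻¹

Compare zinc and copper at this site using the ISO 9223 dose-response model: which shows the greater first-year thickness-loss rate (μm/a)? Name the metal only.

zinc: T>10 °C ⇒ hinge -0.071·(12.5−10) = -0.1775
  SO₂ term: 0.0129·62.2^0.44·exp(0.046·82-0.1775) = 2.89
  Sd branch = 0.0175·Sd^0.57·e^(0.008·RH+0.085·T) = 2.732 μm/a
  sum: 2.89 + 2.732 → r_corr = 5.622 μm/a
copper: T>10 °C ⇒ hinge -0.080·(12.5−10) = -0.2000
  SO₂ term: 0.0053·62.2^0.26·exp(0.059·82-0.2000) = 1.603
  Cl⁻ term: 0.01025·345.7^0.27·exp(0.036·82+0.049·12.5) = 1.755
  sum: 1.603 + 1.755 → r_corr = 3.358 μm/a
Ordering by μm/a: zinc (5.62) > copper (3.36)

zinc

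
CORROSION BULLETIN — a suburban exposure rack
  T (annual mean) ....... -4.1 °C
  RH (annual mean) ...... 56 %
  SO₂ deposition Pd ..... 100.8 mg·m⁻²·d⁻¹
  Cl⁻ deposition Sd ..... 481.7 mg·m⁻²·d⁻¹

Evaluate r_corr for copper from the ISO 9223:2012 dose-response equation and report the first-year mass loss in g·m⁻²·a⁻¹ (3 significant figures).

copper: temperature factor f = +0.126·(-14.1) = -1.7766
  SO₂ term: 0.0053·100.8^0.26·exp(0.059·56-1.7766) = 0.08101
  Cl⁻ term: 0.01025·481.7^0.27·exp(0.036·56+0.049·-4.1) = 0.3337
  r_corr = 0.08101 + 0.3337 = 0.4147 μm/a
Convert to mass loss: 0.4147 μm/a × 8.96 g/cm³ = 3.716 g·m⁻²·a⁻¹

r_corr = 3.72 g·m⁻²·a⁻¹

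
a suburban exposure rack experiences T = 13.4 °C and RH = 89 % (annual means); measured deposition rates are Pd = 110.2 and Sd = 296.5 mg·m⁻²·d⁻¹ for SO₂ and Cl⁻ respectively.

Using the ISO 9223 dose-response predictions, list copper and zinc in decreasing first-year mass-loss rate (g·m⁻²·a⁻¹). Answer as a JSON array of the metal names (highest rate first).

["zinc", "copper"]

copper: temperature factor f = -0.080·(3.4) = -0.2720
  Pd branch = 0.0053·Pd^0.26·e^(0.059·RH+f) = 2.616 μm/a
  Cl⁻ term: 0.01025·296.5^0.27·exp(0.036·89+0.049·13.4) = 2.264
  r_corr = 2.616 + 2.264 = 4.879 μm/a
  mass loss = 4.879 μm/a × 8.96 g/cm³ = 43.72 g·m⁻²·a⁻¹
zinc: T>10 °C ⇒ hinge -0.071·(13.4−10) = -0.2414
  Pd branch = 0.0129·Pd^0.44·e^(0.046·RH+f) = 4.812 μm/a
  Sd branch = 0.0175·Sd^0.57·e^(0.008·RH+0.085·T) = 2.857 μm/a
  sum: 4.812 + 2.857 → r_corr = 7.669 μm/a
  mass loss = 7.669 μm/a × 7.14 g/cm³ = 54.76 g·m⁻²·a⁻¹
Ordering by g·m⁻²·a⁻¹: zinc (54.8) > copper (43.7)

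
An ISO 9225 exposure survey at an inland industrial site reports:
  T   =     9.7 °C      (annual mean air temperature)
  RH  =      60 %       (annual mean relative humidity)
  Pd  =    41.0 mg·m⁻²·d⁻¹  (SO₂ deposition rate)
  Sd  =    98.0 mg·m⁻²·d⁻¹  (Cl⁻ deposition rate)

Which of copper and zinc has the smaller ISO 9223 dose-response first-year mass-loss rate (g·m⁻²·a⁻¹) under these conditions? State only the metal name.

copper

copper: temperature factor f = +0.126·(-0.3) = -0.0378
  SO₂ term: 0.0053·41.0^0.26·exp(0.059·60-0.0378) = 0.4619
  Sd branch = 0.01025·Sd^0.27·e^(0.036·RH+0.049·T) = 0.493 μm/a
  sum: 0.4619 + 0.493 → r_corr = 0.9549 μm/a
  mass loss = 0.9549 μm/a × 8.96 g/cm³ = 8.556 g·m⁻²·a⁻¹
zinc: temperature factor f = +0.038·(-0.3) = -0.0114
  SO₂ term: 0.0129·41.0^0.44·exp(0.046·60-0.0114) = 1.033
  Sd branch = 0.0175·Sd^0.57·e^(0.008·RH+0.085·T) = 0.8802 μm/a
  r_corr = 1.033 + 0.8802 = 1.913 μm/a
  mass loss = 1.913 μm/a × 7.14 g/cm³ = 13.66 g·m⁻²·a⁻¹
Ordering by g·m⁻²·a⁻¹: zinc (13.7) > copper (8.56)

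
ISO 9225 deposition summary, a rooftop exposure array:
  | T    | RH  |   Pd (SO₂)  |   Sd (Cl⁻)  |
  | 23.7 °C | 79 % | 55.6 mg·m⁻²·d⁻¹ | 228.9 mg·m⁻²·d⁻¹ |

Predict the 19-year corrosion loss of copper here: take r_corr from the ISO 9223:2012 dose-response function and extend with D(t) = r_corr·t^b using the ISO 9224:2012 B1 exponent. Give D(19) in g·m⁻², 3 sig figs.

D(19) = 190 g·m⁻²

copper: f(T) = -0.080·(T−10) [T>10 °C] = -1.0960
  SO₂ term: 0.0053·55.6^0.26·exp(0.059·79-1.0960) = 0.5324
  Cl⁻ term: 0.01025·228.9^0.27·exp(0.036·79+0.049·23.7) = 2.44
  r_corr = 0.5324 + 2.44 = 2.972 μm/a
ISO 9224: D(t) = r_corr · t^b with b = 0.667 (copper, B1)
  D(19) = 2.972 × 19^0.667 = 2.972 × 7.127 = 21.18 μm
  Mass loss = 21.18 μm × 8.96 g/cm³ = 189.8 g·m⁻²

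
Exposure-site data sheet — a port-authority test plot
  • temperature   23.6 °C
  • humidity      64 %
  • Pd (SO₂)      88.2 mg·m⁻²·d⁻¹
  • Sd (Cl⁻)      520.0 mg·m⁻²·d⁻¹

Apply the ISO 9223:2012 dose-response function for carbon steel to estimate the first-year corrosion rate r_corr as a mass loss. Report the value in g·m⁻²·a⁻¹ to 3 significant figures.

carbon steel: temperature factor f = -0.054·(13.6) = -0.7344
  SO₂ term: 1.77·88.2^0.52·exp(0.02·64-0.7344) = 31.37
  Sd branch = 0.102·Sd^0.62·e^(0.033·RH+0.04·T) = 104.6 μm/a
  sum: 31.37 + 104.6 → r_corr = 136 μm/a
Convert to mass loss: 136 μm/a × 7.85 g/cm³ = 1068 g·m⁻²·a⁻¹

r_corr = 1.07e+03 g·m⁻²·a⁻¹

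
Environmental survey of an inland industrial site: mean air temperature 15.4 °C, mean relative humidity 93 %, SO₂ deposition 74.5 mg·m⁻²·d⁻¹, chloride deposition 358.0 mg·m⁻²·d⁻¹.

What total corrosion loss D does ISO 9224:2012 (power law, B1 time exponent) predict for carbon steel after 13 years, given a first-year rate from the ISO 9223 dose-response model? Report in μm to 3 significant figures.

carbon steel: temperature factor f = -0.054·(5.4) = -0.2916
  Pd branch = 1.77·Pd^0.52·e^(0.02·RH+f) = 79.92 μm/a
  Cl⁻ term: 0.102·358.0^0.62·exp(0.033·93+0.04·15.4) = 155.7
  sum: 79.92 + 155.7 → r_corr = 235.7 μm/a
Long-term exponent b (ISO 9224 Table 2, B1) = 0.523
  D(13) = 235.7 × 13^0.523 = 235.7 × 3.825 = 901.3 μm

D(13) = 901 μm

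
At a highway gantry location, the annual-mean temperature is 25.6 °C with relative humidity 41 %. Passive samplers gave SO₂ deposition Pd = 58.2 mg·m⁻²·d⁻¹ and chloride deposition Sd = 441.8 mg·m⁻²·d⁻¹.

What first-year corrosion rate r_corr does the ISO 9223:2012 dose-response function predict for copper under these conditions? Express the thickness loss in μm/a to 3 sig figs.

copper: temperature factor f = -0.080·(15.6) = -1.2480
  Pd branch = 0.0053·Pd^0.26·e^(0.059·RH+f) = 0.04917 μm/a
  Sd branch = 0.01025·Sd^0.27·e^(0.036·RH+0.049·T) = 0.8142 μm/a
  sum: 0.04917 + 0.8142 → r_corr = 0.8634 μm/a

r_corr = 0.863 μm/a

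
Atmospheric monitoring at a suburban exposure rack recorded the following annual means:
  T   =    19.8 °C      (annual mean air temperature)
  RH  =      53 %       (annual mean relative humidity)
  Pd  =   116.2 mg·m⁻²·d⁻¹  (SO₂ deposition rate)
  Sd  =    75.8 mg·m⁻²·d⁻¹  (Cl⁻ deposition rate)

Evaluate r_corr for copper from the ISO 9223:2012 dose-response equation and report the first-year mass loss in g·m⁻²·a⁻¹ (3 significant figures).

r_corr = 6.96 g·m⁻²·a⁻¹

copper: f(T) = -0.080·(T−10) [T>10 °C] = -0.7840
  sulphur-dioxide contribution → 0.19 μm/a
  chloride contribution → 0.5864 μm/a
  total first-year rate 0.7764 μm/a
Convert to mass loss: 0.7764 μm/a × 8.96 g/cm³ = 6.957 g·m⁻²·a⁻¹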